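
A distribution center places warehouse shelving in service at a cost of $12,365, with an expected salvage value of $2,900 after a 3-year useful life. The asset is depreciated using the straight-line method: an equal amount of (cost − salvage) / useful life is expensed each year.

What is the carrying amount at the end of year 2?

$6,055

Depreciable base = $12,365 − $2,900 = $9,465.
Annual expense = $9,465 / 3 = $3,155.
End of year 1: book value $9,210.
End of year 2: book value $6,055.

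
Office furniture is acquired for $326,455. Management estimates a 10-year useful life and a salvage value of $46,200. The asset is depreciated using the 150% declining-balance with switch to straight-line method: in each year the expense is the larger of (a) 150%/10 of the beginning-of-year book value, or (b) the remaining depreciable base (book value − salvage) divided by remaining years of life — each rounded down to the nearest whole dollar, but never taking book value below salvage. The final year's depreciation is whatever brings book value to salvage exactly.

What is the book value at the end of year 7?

Depreciable base = $326,455 − $46,200 = $280,255.
Year 1: DB = ⌊$326,455 × 150%/10⌋ = $48,968; SL = ⌊$280,255/10⌋ = $28,025 → take DB $48,968. Book value $277,487.
Year 2: DB = ⌊$277,487 × 150%/10⌋ = $41,623; SL = ⌊$231,287/9⌋ = $25,698 → take DB $41,623. Book value $235,864.
Year 3: DB = ⌊$235,864 × 150%/10⌋ = $35,379; SL = ⌊$189,664/8⌋ = $23,708 → take DB $35,379. Book value $200,485.
Year 4: DB = ⌊$200,485 × 150%/10⌋ = $30,072; SL = ⌊$154,285/7⌋ = $22,040 → take DB $30,072. Book value $170,413.
Year 5: DB = ⌊$170,413 × 150%/10⌋ = $25,561; SL = ⌊$124,213/6⌋ = $20,702 → take DB $25,561. Book value $144,852.
Year 6: DB = ⌊$144,852 × 150%/10⌋ = $21,727; SL = ⌊$98,652/5⌋ = $19,730 → take DB $21,727. Book value $123,125.
Year 7: DB = ⌊$123,125 × 150%/10⌋ = $18,468; SL = ⌊$76,925/4⌋ = $19,231 → take SL $19,231. Book value $103,894.

$103,894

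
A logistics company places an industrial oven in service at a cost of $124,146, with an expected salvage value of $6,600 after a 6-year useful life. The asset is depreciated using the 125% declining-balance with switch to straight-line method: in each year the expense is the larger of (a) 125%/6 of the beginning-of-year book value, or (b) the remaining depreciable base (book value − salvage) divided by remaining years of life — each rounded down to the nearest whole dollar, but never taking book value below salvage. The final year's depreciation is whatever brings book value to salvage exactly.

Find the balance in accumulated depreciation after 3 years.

Depreciable base = $124,146 − $6,600 = $117,546.
Year 1: DB = ⌊$124,146 × 125%/6⌋ = $25,863; SL = ⌊$117,546/6⌋ = $19,591 → take DB $25,863. Book value $98,283.
Year 2: DB = ⌊$98,283 × 125%/6⌋ = $20,475; SL = ⌊$91,683/5⌋ = $18,336 → take DB $20,475. Book value $77,808.
Year 3: DB = ⌊$77,808 × 125%/6⌋ = $16,210; SL = ⌊$71,208/4⌋ = $17,802 → take SL $17,802. Book value $60,006.
Accumulated through year 3 = $124,146 − $60,006 = $64,140.

$64,140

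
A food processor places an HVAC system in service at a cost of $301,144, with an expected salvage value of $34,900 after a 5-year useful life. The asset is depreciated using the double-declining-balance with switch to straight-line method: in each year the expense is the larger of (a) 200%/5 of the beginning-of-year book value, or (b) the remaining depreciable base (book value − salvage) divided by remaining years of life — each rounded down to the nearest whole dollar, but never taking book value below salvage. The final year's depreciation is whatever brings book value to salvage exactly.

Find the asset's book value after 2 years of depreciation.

$108,413

Depreciable base = $301,144 − $34,900 = $266,244.
Year 1: DB = ⌊$301,144 × 200%/5⌋ = $120,457; SL = ⌊$266,244/5⌋ = $53,248 → take DB $120,457. Book value $180,687.
Year 2: DB = ⌊$180,687 × 200%/5⌋ = $72,274; SL = ⌊$145,787/4⌋ = $36,446 → take DB $72,274. Book value $108,413.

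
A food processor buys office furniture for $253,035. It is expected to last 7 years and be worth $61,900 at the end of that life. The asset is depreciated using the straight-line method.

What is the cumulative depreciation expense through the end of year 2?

$54,610

Depreciable base = $253,035 − $61,900 = $191,135.
Annual expense = $191,135 / 7 = $27,305.
End of year 1: book value $225,730.
End of year 2: book value $198,425.
Accumulated through year 2 = $253,035 − $198,425 = $54,610.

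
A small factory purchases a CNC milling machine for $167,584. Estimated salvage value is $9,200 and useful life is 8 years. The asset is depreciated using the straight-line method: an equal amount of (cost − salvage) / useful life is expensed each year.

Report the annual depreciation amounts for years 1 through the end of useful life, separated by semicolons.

$19,798; $19,798; $19,798; $19,798; $19,798; $19,798; $19,798; $19,798

Depreciable base = $167,584 − $9,200 = $158,384.
Annual expense = $158,384 / 8 = $19,798.
End of year 1: book value $147,786.
End of year 2: book value $127,988.
End of year 3: book value $108,190.
End of year 4: book value $88,392.
End of year 5: book value $68,594.
End of year 6: book value $48,796.
End of year 7: book value $28,998.
End of year 8: book value $9,200.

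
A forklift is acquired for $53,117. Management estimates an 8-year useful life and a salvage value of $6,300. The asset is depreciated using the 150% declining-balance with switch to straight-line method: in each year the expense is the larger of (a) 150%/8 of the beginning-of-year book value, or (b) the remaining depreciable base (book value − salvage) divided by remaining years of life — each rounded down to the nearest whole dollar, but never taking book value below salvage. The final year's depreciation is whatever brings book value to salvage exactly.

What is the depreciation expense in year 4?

Depreciable base = $53,117 − $6,300 = $46,817.
Year 1: DB = ⌊$53,117 × 150%/8⌋ = $9,959; SL = ⌊$46,817/8⌋ = $5,852 → take DB $9,959. Book value $43,158.
Year 2: DB = ⌊$43,158 × 150%/8⌋ = $8,092; SL = ⌊$36,858/7⌋ = $5,265 → take DB $8,092. Book value $35,066.
Year 3: DB = ⌊$35,066 × 150%/8⌋ = $6,574; SL = ⌊$28,766/6⌋ = $4,794 → take DB $6,574. Book value $28,492.
Year 4: DB = ⌊$28,492 × 150%/8⌋ = $5,342; SL = ⌊$22,192/5⌋ = $4,438 → take DB $5,342. Book value $23,150.

$5,342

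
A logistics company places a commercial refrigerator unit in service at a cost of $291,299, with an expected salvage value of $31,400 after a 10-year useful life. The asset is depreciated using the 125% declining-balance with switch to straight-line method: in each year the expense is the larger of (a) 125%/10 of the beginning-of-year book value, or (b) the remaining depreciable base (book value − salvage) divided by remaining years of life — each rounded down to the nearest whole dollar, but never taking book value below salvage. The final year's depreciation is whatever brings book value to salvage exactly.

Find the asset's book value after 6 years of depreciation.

$124,304

Depreciable base = $291,299 − $31,400 = $259,899.
Year 1: DB = ⌊$291,299 × 125%/10⌋ = $36,412; SL = ⌊$259,899/10⌋ = $25,989 → take DB $36,412. Book value $254,887.
Year 2: DB = ⌊$254,887 × 125%/10⌋ = $31,860; SL = ⌊$223,487/9⌋ = $24,831 → take DB $31,860. Book value $223,027.
Year 3: DB = ⌊$223,027 × 125%/10⌋ = $27,878; SL = ⌊$191,627/8⌋ = $23,953 → take DB $27,878. Book value $195,149.
Year 4: DB = ⌊$195,149 × 125%/10⌋ = $24,393; SL = ⌊$163,749/7⌋ = $23,392 → take DB $24,393. Book value $170,756.
Year 5: DB = ⌊$170,756 × 125%/10⌋ = $21,344; SL = ⌊$139,356/6⌋ = $23,226 → take SL $23,226. Book value $147,530.
Year 6: DB = ⌊$147,530 × 125%/10⌋ = $18,441; SL = ⌊$116,130/5⌋ = $23,226 → take SL $23,226. Book value $124,304.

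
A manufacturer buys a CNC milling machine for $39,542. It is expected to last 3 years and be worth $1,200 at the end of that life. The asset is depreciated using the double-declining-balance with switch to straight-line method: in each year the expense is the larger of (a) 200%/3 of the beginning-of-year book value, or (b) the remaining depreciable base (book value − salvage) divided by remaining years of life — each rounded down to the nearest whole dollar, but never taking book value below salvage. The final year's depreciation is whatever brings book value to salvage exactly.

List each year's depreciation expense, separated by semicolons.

Depreciable base = $39,542 − $1,200 = $38,342.
Year 1: DB = ⌊$39,542 × 200%/3⌋ = $26,361; SL = ⌊$38,342/3⌋ = $12,780 → take DB $26,361. Book value $13,181.
Year 2: DB = ⌊$13,181 × 200%/3⌋ = $8,787; SL = ⌊$11,981/2⌋ = $5,990 → take DB $8,787. Book value $4,394.
Year 3 (final): $4,394 − $1,200 = $3,194. Book value $1,200.

$26,361; $8,787; $3,194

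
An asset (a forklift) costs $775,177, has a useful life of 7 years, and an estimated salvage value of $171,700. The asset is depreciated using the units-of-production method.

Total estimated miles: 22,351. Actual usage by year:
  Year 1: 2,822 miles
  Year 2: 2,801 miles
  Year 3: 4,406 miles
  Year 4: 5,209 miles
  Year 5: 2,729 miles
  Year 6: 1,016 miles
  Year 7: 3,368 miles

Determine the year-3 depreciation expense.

Depreciable base = $775,177 − $171,700 = $603,477.
Rate = $603,477 / 22,351 miles = $27 per mile.
Year 1: 2,822 × $27 = $76,194. Book value $698,983.
Year 2: 2,801 × $27 = $75,627. Book value $623,356.
Year 3: 4,406 × $27 = $118,962. Book value $504,394.

$118,962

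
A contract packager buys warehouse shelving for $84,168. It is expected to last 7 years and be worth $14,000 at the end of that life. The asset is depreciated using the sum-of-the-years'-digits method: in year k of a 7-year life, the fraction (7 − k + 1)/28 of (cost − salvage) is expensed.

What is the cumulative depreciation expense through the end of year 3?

$45,108

Depreciable base = $84,168 − $14,000 = $70,168.
Sum of the years' digits = 7+6+5+4+3+2+1 = 28.
Year 1: $70,168 × 7/28 = $17,542. Book value $66,626.
Year 2: $70,168 × 6/28 = $15,036. Book value $51,590.
Year 3: $70,168 × 5/28 = $12,530. Book value $39,060.
Accumulated through year 3 = $84,168 − $39,060 = $45,108.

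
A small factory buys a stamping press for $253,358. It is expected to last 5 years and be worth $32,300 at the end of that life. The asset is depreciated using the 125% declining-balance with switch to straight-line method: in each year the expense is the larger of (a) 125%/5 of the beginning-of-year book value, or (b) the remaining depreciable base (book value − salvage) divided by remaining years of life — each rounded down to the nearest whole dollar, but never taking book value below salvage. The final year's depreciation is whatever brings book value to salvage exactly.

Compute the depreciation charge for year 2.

$47,504

Depreciable base = $253,358 − $32,300 = $221,058.
Year 1: DB = ⌊$253,358 × 125%/5⌋ = $63,339; SL = ⌊$221,058/5⌋ = $44,211 → take DB $63,339. Book value $190,019.
Year 2: DB = ⌊$190,019 × 125%/5⌋ = $47,504; SL = ⌊$157,719/4⌋ = $39,429 → take DB $47,504. Book value $142,515.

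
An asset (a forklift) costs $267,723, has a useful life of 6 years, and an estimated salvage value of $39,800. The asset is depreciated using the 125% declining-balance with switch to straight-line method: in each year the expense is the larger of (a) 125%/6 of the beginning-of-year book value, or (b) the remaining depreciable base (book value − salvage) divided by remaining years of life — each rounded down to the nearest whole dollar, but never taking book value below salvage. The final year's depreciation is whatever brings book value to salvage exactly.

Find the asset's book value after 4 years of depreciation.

$101,825

Depreciable base = $267,723 − $39,800 = $227,923.
Year 1: DB = ⌊$267,723 × 125%/6⌋ = $55,775; SL = ⌊$227,923/6⌋ = $37,987 → take DB $55,775. Book value $211,948.
Year 2: DB = ⌊$211,948 × 125%/6⌋ = $44,155; SL = ⌊$172,148/5⌋ = $34,429 → take DB $44,155. Book value $167,793.
Year 3: DB = ⌊$167,793 × 125%/6⌋ = $34,956; SL = ⌊$127,993/4⌋ = $31,998 → take DB $34,956. Book value $132,837.
Year 4: DB = ⌊$132,837 × 125%/6⌋ = $27,674; SL = ⌊$93,037/3⌋ = $31,012 → take SL $31,012. Book value $101,825.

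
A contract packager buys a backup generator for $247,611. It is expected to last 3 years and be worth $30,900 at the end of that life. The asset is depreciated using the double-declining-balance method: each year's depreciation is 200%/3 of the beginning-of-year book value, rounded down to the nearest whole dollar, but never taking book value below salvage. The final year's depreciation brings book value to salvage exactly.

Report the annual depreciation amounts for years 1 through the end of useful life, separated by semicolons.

$165,074; $51,637; $0

Depreciable base = $247,611 − $30,900 = $216,711.
Year 1: ⌊$247,611 × 200%/3⌋ = $165,074. Book value $82,537.
Year 2: ⌊$82,537 × 200%/3⌋ = $55,024, capped at $51,637. Book value $30,900.
Year 3 (final): $30,900 − $30,900 = $0. Book value $30,900.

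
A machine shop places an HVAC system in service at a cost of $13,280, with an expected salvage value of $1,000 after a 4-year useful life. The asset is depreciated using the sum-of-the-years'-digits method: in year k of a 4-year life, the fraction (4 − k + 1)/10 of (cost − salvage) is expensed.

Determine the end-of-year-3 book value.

Depreciable base = $13,280 − $1,000 = $12,280.
Sum of the years' digits = 4+3+2+1 = 10.
Year 1: $12,280 × 4/10 = $4,912. Book value $8,368.
Year 2: $12,280 × 3/10 = $3,684. Book value $4,684.
Year 3: $12,280 × 2/10 = $2,456. Book value $2,228.

$2,228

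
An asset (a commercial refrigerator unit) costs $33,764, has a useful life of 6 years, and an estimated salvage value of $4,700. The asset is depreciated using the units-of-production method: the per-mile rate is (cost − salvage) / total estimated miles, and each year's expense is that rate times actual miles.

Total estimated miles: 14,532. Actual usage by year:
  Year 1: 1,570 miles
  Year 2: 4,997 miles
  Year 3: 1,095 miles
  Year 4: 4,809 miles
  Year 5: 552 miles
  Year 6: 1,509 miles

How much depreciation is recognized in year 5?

$1,104

Depreciable base = $33,764 − $4,700 = $29,064.
Rate = $29,064 / 14,532 miles = $2 per mile.
Year 1: 1,570 × $2 = $3,140. Book value $30,624.
Year 2: 4,997 × $2 = $9,994. Book value $20,630.
Year 3: 1,095 × $2 = $2,190. Book value $18,440.
Year 4: 4,809 × $2 = $9,618. Book value $8,822.
Year 5: 552 × $2 = $1,104. Book value $7,718.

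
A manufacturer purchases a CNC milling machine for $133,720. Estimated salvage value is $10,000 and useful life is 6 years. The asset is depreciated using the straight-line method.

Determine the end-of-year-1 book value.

$113,100

Depreciable base = $133,720 − $10,000 = $123,720.
Annual expense = $123,720 / 6 = $20,620.
End of year 1: book value $113,100.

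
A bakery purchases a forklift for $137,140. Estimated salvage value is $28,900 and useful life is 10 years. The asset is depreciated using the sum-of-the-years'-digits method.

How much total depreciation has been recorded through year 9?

$106,272

Depreciable base = $137,140 − $28,900 = $108,240.
Sum of the years' digits = 10+9+8+7+6+5+4+3+2+1 = 55.
Year 1: $108,240 × 10/55 = $19,680. Book value $117,460.
Year 2: $108,240 × 9/55 = $17,712. Book value $99,748.
Year 3: $108,240 × 8/55 = $15,744. Book value $84,004.
Year 4: $108,240 × 7/55 = $13,776. Book value $70,228.
Year 5: $108,240 × 6/55 = $11,808. Book value $58,420.
Year 6: $108,240 × 5/55 = $9,840. Book value $48,580.
Year 7: $108,240 × 4/55 = $7,872. Book value $40,708.
Year 8: $108,240 × 3/55 = $5,904. Book value $34,804.
Year 9: $108,240 × 2/55 = $3,936. Book value $30,868.
Accumulated through year 9 = $137,140 − $30,868 = $106,272.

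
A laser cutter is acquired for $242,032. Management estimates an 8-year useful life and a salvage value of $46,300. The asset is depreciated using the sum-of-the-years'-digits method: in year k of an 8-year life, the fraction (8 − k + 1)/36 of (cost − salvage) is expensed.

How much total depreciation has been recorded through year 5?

Depreciable base = $242,032 − $46,300 = $195,732.
Sum of the years' digits = 8+7+6+5+4+3+2+1 = 36.
Year 1: $195,732 × 8/36 = $43,496. Book value $198,536.
Year 2: $195,732 × 7/36 = $38,059. Book value $160,477.
Year 3: $195,732 × 6/36 = $32,622. Book value $127,855.
Year 4: $195,732 × 5/36 = $27,185. Book value $100,670.
Year 5: $195,732 × 4/36 = $21,748. Book value $78,922.
Accumulated through year 5 = $242,032 − $78,922 = $163,110.

$163,110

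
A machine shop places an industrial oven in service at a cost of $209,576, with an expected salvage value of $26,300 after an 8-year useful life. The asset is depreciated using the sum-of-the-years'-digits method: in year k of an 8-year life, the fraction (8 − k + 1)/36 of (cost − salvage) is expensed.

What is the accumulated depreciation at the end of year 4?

Depreciable base = $209,576 − $26,300 = $183,276.
Sum of the years' digits = 8+7+6+5+4+3+2+1 = 36.
Year 1: $183,276 × 8/36 = $40,728. Book value $168,848.
Year 2: $183,276 × 7/36 = $35,637. Book value $133,211.
Year 3: $183,276 × 6/36 = $30,546. Book value $102,665.
Year 4: $183,276 × 5/36 = $25,455. Book value $77,210.
Accumulated through year 4 = $209,576 − $77,210 = $132,366.

$132,366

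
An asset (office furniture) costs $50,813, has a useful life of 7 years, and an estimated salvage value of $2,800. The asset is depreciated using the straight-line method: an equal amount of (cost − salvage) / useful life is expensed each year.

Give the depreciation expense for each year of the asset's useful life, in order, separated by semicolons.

$6,859; $6,859; $6,859; $6,859; $6,859; $6,859; $6,859

Depreciable base = $50,813 − $2,800 = $48,013.
Annual expense = $48,013 / 7 = $6,859.
End of year 1: book value $43,954.
End of year 2: book value $37,095.
End of year 3: book value $30,236.
End of year 4: book value $23,377.
End of year 5: book value $16,518.
End of year 6: book value $9,659.
End of year 7: book value $2,800.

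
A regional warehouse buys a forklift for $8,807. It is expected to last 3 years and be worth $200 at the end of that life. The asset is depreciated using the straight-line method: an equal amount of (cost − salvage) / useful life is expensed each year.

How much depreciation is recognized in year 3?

$2,869

Depreciable base = $8,807 − $200 = $8,607.
Annual expense = $8,607 / 3 = $2,869.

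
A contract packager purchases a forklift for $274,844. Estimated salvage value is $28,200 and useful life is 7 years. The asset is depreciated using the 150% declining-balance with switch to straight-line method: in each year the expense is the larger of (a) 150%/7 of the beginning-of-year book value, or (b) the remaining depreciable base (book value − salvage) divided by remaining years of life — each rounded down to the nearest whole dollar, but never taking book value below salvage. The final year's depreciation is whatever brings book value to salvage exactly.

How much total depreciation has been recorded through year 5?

Depreciable base = $274,844 − $28,200 = $246,644.
Year 1: DB = ⌊$274,844 × 150%/7⌋ = $58,895; SL = ⌊$246,644/7⌋ = $35,234 → take DB $58,895. Book value $215,949.
Year 2: DB = ⌊$215,949 × 150%/7⌋ = $46,274; SL = ⌊$187,749/6⌋ = $31,291 → take DB $46,274. Book value $169,675.
Year 3: DB = ⌊$169,675 × 150%/7⌋ = $36,358; SL = ⌊$141,475/5⌋ = $28,295 → take DB $36,358. Book value $133,317.
Year 4: DB = ⌊$133,317 × 150%/7⌋ = $28,567; SL = ⌊$105,117/4⌋ = $26,279 → take DB $28,567. Book value $104,750.
Year 5: DB = ⌊$104,750 × 150%/7⌋ = $22,446; SL = ⌊$76,550/3⌋ = $25,516 → take SL $25,516. Book value $79,234.
Accumulated through year 5 = $274,844 − $79,234 = $195,610.

$195,610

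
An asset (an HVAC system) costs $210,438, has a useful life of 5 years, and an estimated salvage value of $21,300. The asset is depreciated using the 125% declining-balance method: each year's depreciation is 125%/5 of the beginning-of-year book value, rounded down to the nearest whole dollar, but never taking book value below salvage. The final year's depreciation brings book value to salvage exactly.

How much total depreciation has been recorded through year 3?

Depreciable base = $210,438 − $21,300 = $189,138.
Year 1: ⌊$210,438 × 125%/5⌋ = $52,609. Book value $157,829.
Year 2: ⌊$157,829 × 125%/5⌋ = $39,457. Book value $118,372.
Year 3: ⌊$118,372 × 125%/5⌋ = $29,593. Book value $88,779.
Accumulated through year 3 = $210,438 − $88,779 = $121,659.

$121,659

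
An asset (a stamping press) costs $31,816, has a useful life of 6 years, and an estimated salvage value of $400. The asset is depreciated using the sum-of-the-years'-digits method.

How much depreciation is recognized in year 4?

Depreciable base = $31,816 − $400 = $31,416.
Sum of the years' digits = 6+5+4+3+2+1 = 21.
Year 1: $31,416 × 6/21 = $8,976. Book value $22,840.
Year 2: $31,416 × 5/21 = $7,480. Book value $15,360.
Year 3: $31,416 × 4/21 = $5,984. Book value $9,376.
Year 4: $31,416 × 3/21 = $4,488. Book value $4,888.

$4,488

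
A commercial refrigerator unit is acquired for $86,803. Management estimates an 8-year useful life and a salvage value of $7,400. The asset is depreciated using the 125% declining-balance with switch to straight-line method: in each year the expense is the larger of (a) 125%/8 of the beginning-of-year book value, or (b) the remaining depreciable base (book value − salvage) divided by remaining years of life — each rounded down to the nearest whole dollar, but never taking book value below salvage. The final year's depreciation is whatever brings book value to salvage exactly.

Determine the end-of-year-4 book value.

$43,195

Depreciable base = $86,803 − $7,400 = $79,403.
Year 1: DB = ⌊$86,803 × 125%/8⌋ = $13,562; SL = ⌊$79,403/8⌋ = $9,925 → take DB $13,562. Book value $73,241.
Year 2: DB = ⌊$73,241 × 125%/8⌋ = $11,443; SL = ⌊$65,841/7⌋ = $9,405 → take DB $11,443. Book value $61,798.
Year 3: DB = ⌊$61,798 × 125%/8⌋ = $9,655; SL = ⌊$54,398/6⌋ = $9,066 → take DB $9,655. Book value $52,143.
Year 4: DB = ⌊$52,143 × 125%/8⌋ = $8,147; SL = ⌊$44,743/5⌋ = $8,948 → take SL $8,948. Book value $43,195.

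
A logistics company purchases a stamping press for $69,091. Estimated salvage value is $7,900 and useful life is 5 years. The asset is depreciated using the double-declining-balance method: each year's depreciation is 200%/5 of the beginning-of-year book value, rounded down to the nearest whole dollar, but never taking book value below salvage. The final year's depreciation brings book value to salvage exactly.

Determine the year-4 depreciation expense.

Depreciable base = $69,091 − $7,900 = $61,191.
Year 1: ⌊$69,091 × 200%/5⌋ = $27,636. Book value $41,455.
Year 2: ⌊$41,455 × 200%/5⌋ = $16,582. Book value $24,873.
Year 3: ⌊$24,873 × 200%/5⌋ = $9,949. Book value $14,924.
Year 4: ⌊$14,924 × 200%/5⌋ = $5,969. Book value $8,955.

$5,969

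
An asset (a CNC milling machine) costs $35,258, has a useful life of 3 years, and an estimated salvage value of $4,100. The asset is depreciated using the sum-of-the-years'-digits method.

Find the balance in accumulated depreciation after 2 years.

Depreciable base = $35,258 − $4,100 = $31,158.
Sum of the years' digits = 3+2+1 = 6.
Year 1: $31,158 × 3/6 = $15,579. Book value $19,679.
Year 2: $31,158 × 2/6 = $10,386. Book value $9,293.
Accumulated through year 2 = $35,258 − $9,293 = $25,965.

$25,965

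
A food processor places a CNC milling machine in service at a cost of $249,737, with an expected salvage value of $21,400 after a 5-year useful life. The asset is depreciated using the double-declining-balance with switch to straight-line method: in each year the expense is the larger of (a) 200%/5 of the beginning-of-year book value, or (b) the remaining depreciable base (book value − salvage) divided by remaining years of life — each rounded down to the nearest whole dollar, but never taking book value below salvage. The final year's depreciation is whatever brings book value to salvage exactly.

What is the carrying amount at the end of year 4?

$32,367

Depreciable base = $249,737 − $21,400 = $228,337.
Year 1: DB = ⌊$249,737 × 200%/5⌋ = $99,894; SL = ⌊$228,337/5⌋ = $45,667 → take DB $99,894. Book value $149,843.
Year 2: DB = ⌊$149,843 × 200%/5⌋ = $59,937; SL = ⌊$128,443/4⌋ = $32,110 → take DB $59,937. Book value $89,906.
Year 3: DB = ⌊$89,906 × 200%/5⌋ = $35,962; SL = ⌊$68,506/3⌋ = $22,835 → take DB $35,962. Book value $53,944.
Year 4: DB = ⌊$53,944 × 200%/5⌋ = $21,577; SL = ⌊$32,544/2⌋ = $16,272 → take DB $21,577. Book value $32,367.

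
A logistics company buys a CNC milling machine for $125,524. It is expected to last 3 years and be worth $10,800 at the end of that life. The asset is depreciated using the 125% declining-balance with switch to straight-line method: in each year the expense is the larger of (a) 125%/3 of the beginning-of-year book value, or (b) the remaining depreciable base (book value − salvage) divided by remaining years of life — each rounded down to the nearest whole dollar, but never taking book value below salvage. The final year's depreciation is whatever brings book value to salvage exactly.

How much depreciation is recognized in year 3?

$31,212

Depreciable base = $125,524 − $10,800 = $114,724.
Year 1: DB = ⌊$125,524 × 125%/3⌋ = $52,301; SL = ⌊$114,724/3⌋ = $38,241 → take DB $52,301. Book value $73,223.
Year 2: DB = ⌊$73,223 × 125%/3⌋ = $30,509; SL = ⌊$62,423/2⌋ = $31,211 → take SL $31,211. Book value $42,012.
Year 3 (final): $42,012 − $10,800 = $31,212. Book value $10,800.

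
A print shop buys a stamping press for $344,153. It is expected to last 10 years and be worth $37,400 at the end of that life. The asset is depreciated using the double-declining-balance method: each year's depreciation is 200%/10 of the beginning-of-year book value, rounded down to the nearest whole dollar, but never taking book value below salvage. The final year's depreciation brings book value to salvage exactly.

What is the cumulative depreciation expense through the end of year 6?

$253,933

Depreciable base = $344,153 − $37,400 = $306,753.
Year 1: ⌊$344,153 × 200%/10⌋ = $68,830. Book value $275,323.
Year 2: ⌊$275,323 × 200%/10⌋ = $55,064. Book value $220,259.
Year 3: ⌊$220,259 × 200%/10⌋ = $44,051. Book value $176,208.
Year 4: ⌊$176,208 × 200%/10⌋ = $35,241. Book value $140,967.
Year 5: ⌊$140,967 × 200%/10⌋ = $28,193. Book value $112,774.
Year 6: ⌊$112,774 × 200%/10⌋ = $22,554. Book value $90,220.
Accumulated through year 6 = $344,153 − $90,220 = $253,933.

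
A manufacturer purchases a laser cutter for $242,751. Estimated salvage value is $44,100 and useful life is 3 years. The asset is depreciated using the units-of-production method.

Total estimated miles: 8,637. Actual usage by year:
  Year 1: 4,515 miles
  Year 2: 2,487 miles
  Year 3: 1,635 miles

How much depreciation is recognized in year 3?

$37,605

Depreciable base = $242,751 − $44,100 = $198,651.
Rate = $198,651 / 8,637 miles = $23 per mile.
Year 1: 4,515 × $23 = $103,845. Book value $138,906.
Year 2: 2,487 × $23 = $57,201. Book value $81,705.
Year 3: 1,635 × $23 = $37,605. Book value $44,100.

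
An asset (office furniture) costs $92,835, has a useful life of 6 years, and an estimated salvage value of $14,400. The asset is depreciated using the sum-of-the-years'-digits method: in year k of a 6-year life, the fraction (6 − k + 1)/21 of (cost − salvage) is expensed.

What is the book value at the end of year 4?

$25,605

Depreciable base = $92,835 − $14,400 = $78,435.
Sum of the years' digits = 6+5+4+3+2+1 = 21.
Year 1: $78,435 × 6/21 = $22,410. Book value $70,425.
Year 2: $78,435 × 5/21 = $18,675. Book value $51,750.
Year 3: $78,435 × 4/21 = $14,940. Book value $36,810.
Year 4: $78,435 × 3/21 = $11,205. Book value $25,605.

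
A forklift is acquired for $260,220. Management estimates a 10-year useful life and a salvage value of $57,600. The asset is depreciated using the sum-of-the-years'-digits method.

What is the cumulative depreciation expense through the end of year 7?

$180,516

Depreciable base = $260,220 − $57,600 = $202,620.
Sum of the years' digits = 10+9+8+7+6+5+4+3+2+1 = 55.
Year 1: $202,620 × 10/55 = $36,840. Book value $223,380.
Year 2: $202,620 × 9/55 = $33,156. Book value $190,224.
Year 3: $202,620 × 8/55 = $29,472. Book value $160,752.
Year 4: $202,620 × 7/55 = $25,788. Book value $134,964.
Year 5: $202,620 × 6/55 = $22,104. Book value $112,860.
Year 6: $202,620 × 5/55 = $18,420. Book value $94,440.
Year 7: $202,620 × 4/55 = $14,736. Book value $79,704.
Accumulated through year 7 = $260,220 − $79,704 = $180,516.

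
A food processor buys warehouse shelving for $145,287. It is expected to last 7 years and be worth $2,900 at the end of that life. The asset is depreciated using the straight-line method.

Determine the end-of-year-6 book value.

Depreciable base = $145,287 − $2,900 = $142,387.
Annual expense = $142,387 / 7 = $20,341.
End of year 1: book value $124,946.
End of year 2: book value $104,605.
End of year 3: book value $84,264.
End of year 4: book value $63,923.
End of year 5: book value $43,582.
End of year 6: book value $23,241.

$23,241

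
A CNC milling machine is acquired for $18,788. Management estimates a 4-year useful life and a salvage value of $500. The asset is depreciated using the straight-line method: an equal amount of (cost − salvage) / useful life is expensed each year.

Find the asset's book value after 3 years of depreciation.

Depreciable base = $18,788 − $500 = $18,288.
Annual expense = $18,288 / 4 = $4,572.
End of year 1: book value $14,216.
End of year 2: book value $9,644.
End of year 3: book value $5,072.

$5,072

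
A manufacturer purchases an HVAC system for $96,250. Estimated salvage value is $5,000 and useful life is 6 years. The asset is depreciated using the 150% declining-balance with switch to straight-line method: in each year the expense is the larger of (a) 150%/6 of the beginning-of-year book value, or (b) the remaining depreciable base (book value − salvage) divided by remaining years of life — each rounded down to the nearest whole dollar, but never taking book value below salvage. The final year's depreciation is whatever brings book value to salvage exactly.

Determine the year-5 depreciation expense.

$11,869

Depreciable base = $96,250 − $5,000 = $91,250.
Year 1: DB = ⌊$96,250 × 150%/6⌋ = $24,062; SL = ⌊$91,250/6⌋ = $15,208 → take DB $24,062. Book value $72,188.
Year 2: DB = ⌊$72,188 × 150%/6⌋ = $18,047; SL = ⌊$67,188/5⌋ = $13,437 → take DB $18,047. Book value $54,141.
Year 3: DB = ⌊$54,141 × 150%/6⌋ = $13,535; SL = ⌊$49,141/4⌋ = $12,285 → take DB $13,535. Book value $40,606.
Year 4: DB = ⌊$40,606 × 150%/6⌋ = $10,151; SL = ⌊$35,606/3⌋ = $11,868 → take SL $11,868. Book value $28,738.
Year 5: DB = ⌊$28,738 × 150%/6⌋ = $7,184; SL = ⌊$23,738/2⌋ = $11,869 → take SL $11,869. Book value $16,869.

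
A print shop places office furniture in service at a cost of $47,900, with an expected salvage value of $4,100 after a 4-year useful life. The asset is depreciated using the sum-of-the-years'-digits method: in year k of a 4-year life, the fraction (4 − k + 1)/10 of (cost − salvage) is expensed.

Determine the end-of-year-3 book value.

$8,480

Depreciable base = $47,900 − $4,100 = $43,800.
Sum of the years' digits = 4+3+2+1 = 10.
Year 1: $43,800 × 4/10 = $17,520. Book value $30,380.
Year 2: $43,800 × 3/10 = $13,140. Book value $17,240.
Year 3: $43,800 × 2/10 = $8,760. Book value $8,480.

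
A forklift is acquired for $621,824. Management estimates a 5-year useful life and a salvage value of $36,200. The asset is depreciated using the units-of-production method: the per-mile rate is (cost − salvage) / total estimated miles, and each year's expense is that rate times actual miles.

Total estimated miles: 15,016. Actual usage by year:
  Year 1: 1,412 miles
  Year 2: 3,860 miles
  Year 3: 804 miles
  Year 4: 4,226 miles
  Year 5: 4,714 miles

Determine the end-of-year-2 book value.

Depreciable base = $621,824 − $36,200 = $585,624.
Rate = $585,624 / 15,016 miles = $39 per mile.
Year 1: 1,412 × $39 = $55,068. Book value $566,756.
Year 2: 3,860 × $39 = $150,540. Book value $416,216.

$416,216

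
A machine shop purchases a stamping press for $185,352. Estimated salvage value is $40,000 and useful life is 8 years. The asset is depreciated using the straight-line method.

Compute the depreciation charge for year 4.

$18,169

Depreciable base = $185,352 − $40,000 = $145,352.
Annual expense = $145,352 / 8 = $18,169.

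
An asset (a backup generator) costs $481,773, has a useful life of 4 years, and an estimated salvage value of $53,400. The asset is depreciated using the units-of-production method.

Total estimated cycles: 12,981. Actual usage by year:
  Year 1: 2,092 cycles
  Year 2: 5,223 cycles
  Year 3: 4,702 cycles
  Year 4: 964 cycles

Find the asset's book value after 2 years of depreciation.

$240,378

Depreciable base = $481,773 − $53,400 = $428,373.
Rate = $428,373 / 12,981 cycles = $33 per cycle.
Year 1: 2,092 × $33 = $69,036. Book value $412,737.
Year 2: 5,223 × $33 = $172,359. Book value $240,378.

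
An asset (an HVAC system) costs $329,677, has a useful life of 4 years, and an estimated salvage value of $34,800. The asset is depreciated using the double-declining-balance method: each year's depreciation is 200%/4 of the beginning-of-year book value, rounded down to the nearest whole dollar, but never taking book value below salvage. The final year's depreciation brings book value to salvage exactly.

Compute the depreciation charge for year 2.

Depreciable base = $329,677 − $34,800 = $294,877.
Year 1: ⌊$329,677 × 200%/4⌋ = $164,838. Book value $164,839.
Year 2: ⌊$164,839 × 200%/4⌋ = $82,419. Book value $82,420.

$82,419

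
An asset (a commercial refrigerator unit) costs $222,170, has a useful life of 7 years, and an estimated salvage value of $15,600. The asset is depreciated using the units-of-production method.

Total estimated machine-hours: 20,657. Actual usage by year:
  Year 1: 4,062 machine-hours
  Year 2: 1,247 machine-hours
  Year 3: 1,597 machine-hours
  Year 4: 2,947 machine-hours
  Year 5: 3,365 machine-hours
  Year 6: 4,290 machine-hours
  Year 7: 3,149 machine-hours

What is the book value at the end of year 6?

$47,090

Depreciable base = $222,170 − $15,600 = $206,570.
Rate = $206,570 / 20,657 machine-hours = $10 per machine-hour.
Year 1: 4,062 × $10 = $40,620. Book value $181,550.
Year 2: 1,247 × $10 = $12,470. Book value $169,080.
Year 3: 1,597 × $10 = $15,970. Book value $153,110.
Year 4: 2,947 × $10 = $29,470. Book value $123,640.
Year 5: 3,365 × $10 = $33,650. Book value $89,990.
Year 6: 4,290 × $10 = $42,900. Book value $47,090.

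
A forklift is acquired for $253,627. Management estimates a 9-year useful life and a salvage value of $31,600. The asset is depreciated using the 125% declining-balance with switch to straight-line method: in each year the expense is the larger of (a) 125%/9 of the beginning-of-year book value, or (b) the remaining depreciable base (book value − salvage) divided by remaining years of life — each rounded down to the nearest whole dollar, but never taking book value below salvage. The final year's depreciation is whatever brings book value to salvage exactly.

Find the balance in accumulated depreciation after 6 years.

$157,312

Depreciable base = $253,627 − $31,600 = $222,027.
Year 1: DB = ⌊$253,627 × 125%/9⌋ = $35,225; SL = ⌊$222,027/9⌋ = $24,669 → take DB $35,225. Book value $218,402.
Year 2: DB = ⌊$218,402 × 125%/9⌋ = $30,333; SL = ⌊$186,802/8⌋ = $23,350 → take DB $30,333. Book value $188,069.
Year 3: DB = ⌊$188,069 × 125%/9⌋ = $26,120; SL = ⌊$156,469/7⌋ = $22,352 → take DB $26,120. Book value $161,949.
Year 4: DB = ⌊$161,949 × 125%/9⌋ = $22,492; SL = ⌊$130,349/6⌋ = $21,724 → take DB $22,492. Book value $139,457.
Year 5: DB = ⌊$139,457 × 125%/9⌋ = $19,369; SL = ⌊$107,857/5⌋ = $21,571 → take SL $21,571. Book value $117,886.
Year 6: DB = ⌊$117,886 × 125%/9⌋ = $16,373; SL = ⌊$86,286/4⌋ = $21,571 → take SL $21,571. Book value $96,315.
Accumulated through year 6 = $253,627 − $96,315 = $157,312.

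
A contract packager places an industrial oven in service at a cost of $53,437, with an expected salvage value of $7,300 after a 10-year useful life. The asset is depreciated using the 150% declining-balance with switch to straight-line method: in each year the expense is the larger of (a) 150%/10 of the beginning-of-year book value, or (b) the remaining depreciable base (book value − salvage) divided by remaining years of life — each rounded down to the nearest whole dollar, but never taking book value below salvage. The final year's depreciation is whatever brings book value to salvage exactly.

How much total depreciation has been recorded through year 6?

Depreciable base = $53,437 − $7,300 = $46,137.
Year 1: DB = ⌊$53,437 × 150%/10⌋ = $8,015; SL = ⌊$46,137/10⌋ = $4,613 → take DB $8,015. Book value $45,422.
Year 2: DB = ⌊$45,422 × 150%/10⌋ = $6,813; SL = ⌊$38,122/9⌋ = $4,235 → take DB $6,813. Book value $38,609.
Year 3: DB = ⌊$38,609 × 150%/10⌋ = $5,791; SL = ⌊$31,309/8⌋ = $3,913 → take DB $5,791. Book value $32,818.
Year 4: DB = ⌊$32,818 × 150%/10⌋ = $4,922; SL = ⌊$25,518/7⌋ = $3,645 → take DB $4,922. Book value $27,896.
Year 5: DB = ⌊$27,896 × 150%/10⌋ = $4,184; SL = ⌊$20,596/6⌋ = $3,432 → take DB $4,184. Book value $23,712.
Year 6: DB = ⌊$23,712 × 150%/10⌋ = $3,556; SL = ⌊$16,412/5⌋ = $3,282 → take DB $3,556. Book value $20,156.
Accumulated through year 6 = $53,437 − $20,156 = $33,281.

$33,281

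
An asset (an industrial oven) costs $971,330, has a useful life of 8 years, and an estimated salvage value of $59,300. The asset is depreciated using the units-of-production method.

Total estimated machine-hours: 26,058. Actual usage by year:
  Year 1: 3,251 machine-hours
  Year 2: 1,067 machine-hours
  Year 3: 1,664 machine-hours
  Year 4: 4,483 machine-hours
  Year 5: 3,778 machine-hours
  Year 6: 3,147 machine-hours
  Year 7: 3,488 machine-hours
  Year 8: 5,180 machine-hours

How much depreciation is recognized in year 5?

Depreciable base = $971,330 − $59,300 = $912,030.
Rate = $912,030 / 26,058 machine-hours = $35 per machine-hour.
Year 1: 3,251 × $35 = $113,785. Book value $857,545.
Year 2: 1,067 × $35 = $37,345. Book value $820,200.
Year 3: 1,664 × $35 = $58,240. Book value $761,960.
Year 4: 4,483 × $35 = $156,905. Book value $605,055.
Year 5: 3,778 × $35 = $132,230. Book value $472,825.

$132,230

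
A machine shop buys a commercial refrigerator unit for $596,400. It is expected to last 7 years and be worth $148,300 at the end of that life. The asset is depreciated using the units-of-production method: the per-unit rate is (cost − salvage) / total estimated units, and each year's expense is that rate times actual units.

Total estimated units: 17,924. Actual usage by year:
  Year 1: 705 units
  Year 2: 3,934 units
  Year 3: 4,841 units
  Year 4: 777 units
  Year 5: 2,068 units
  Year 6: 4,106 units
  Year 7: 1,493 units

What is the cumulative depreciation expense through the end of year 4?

$256,425

Depreciable base = $596,400 − $148,300 = $448,100.
Rate = $448,100 / 17,924 units = $25 per unit.
Year 1: 705 × $25 = $17,625. Book value $578,775.
Year 2: 3,934 × $25 = $98,350. Book value $480,425.
Year 3: 4,841 × $25 = $121,025. Book value $359,400.
Year 4: 777 × $25 = $19,425. Book value $339,975.
Accumulated through year 4 = $596,400 − $339,975 = $256,425.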